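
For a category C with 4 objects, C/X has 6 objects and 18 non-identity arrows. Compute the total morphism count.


In the slice category C/X, objects are morphisms to X.
Identity morphisms: 6 (one per object of C/X).
Non-identity morphisms: 18.
Total = 6 + 18 = 24

24


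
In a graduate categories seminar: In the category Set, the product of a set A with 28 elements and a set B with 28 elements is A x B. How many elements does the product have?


In Set, the product A x B is the Cartesian product.
By the universal property, |A x B| = |A| * |B|.
|A x B| = 28 * 28 = 784

784


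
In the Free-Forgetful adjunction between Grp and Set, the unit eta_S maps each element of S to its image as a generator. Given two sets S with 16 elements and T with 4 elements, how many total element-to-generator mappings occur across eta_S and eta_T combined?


The unit eta_X: X -> U(F(X)) of the Free-Forgetful adjunction
maps each element of X to a generator of F(X). For X = S + T (disjoint
union in Set), |S + T| = |S| + |T|.
Total mappings = 16 + 4 = 20.

20


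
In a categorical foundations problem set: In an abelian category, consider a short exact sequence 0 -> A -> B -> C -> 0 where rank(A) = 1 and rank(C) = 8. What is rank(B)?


For a short exact sequence 0 -> A -> B -> C -> 0,
rank is additive: rank(B) = rank(A) + rank(C).
rank(B) = 1 + 8 = 9

9


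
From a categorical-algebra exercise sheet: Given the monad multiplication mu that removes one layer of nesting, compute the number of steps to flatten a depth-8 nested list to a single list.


Each application of mu: T^2 -> T removes one layer of nesting.
Starting at depth 8 (i.e., T^8(X)), we need to reach T(X).
Number of mu applications = 8 - 1 = 7

7


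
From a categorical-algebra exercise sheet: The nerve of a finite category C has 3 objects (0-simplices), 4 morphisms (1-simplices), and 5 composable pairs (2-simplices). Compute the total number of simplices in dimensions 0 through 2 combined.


The 2-skeleton of the nerve N(C) consists of simplices in dimensions 0, 1, 2:
  |N(C)_0| = 3 (objects)
  |N(C)_1| = 4 (morphisms)
  |N(C)_2| = 5 (composable pairs)
Total = 3 + 4 + 5 = 12

12


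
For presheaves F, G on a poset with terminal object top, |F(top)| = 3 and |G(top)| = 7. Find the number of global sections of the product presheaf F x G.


Global sections of a presheaf on a poset with terminal top satisfy
Gamma(H) ~ H(top). Presheaves admit pointwise products, so
(F x G)(top) = F(top) x G(top) (Cartesian product).
|Gamma(F x G)| = |F(top)| * |G(top)| = 3 * 7 = 21.

21


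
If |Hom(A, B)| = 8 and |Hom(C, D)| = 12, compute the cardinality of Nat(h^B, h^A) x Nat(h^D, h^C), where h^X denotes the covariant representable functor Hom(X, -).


By the Yoneda lemma, Nat(h^B, h^A) is isomorphic to Hom(A, B),
so |Nat(h^B, h^A)| = |Hom(A, B)| and |Nat(h^D, h^C)| = |Hom(C, D)|.
|Hom(A, B)| = 8, |Hom(C, D)| = 12.
|Nat(h^B, h^A) x Nat(h^D, h^C)| = 8 * 12 = 96

96


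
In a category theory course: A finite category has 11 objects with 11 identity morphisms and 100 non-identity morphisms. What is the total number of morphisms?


Each object has an identity morphism, giving 11 identities.
Adding the 100 non-identity morphisms:
Total = 11 + 100 = 111

111


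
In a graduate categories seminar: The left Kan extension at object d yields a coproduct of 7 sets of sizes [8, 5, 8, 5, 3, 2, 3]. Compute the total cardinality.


Pointwise, the left Kan extension (Lan_F H)(d) is the colimit, indexed
by the comma category (F downarrow d), of H composed with the
projection (F downarrow d) -> C. Here that colimit is given
as a coproduct (disjoint union) of sets, so its cardinality is the
sum of the sizes of the summands.
Coproduct of sets with sizes: 8 + 5 + 8 + 5 + 3 + 2 + 3
= 34

34


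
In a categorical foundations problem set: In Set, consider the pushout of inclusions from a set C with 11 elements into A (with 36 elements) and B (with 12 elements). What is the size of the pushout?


The pushout A +_C B identifies the images of C in A and B.
|A +_C B| = |A| + |B| - |C| (for injections).
= 36 + 12 - 11 = 37

37


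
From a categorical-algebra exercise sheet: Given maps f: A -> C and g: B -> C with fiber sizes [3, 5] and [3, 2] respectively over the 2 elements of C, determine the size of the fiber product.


The pullback A x_C B consists of pairs (a, b) with f(a) = g(b).
For each element c in C, the fiber product has |f^-1(c)| * |g^-1(c)| elements.
Summing over C: 3 * 3 + 5 * 2
= 9 + 10 = 19

19


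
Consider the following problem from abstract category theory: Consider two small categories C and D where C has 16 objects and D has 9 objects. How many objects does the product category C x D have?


The product category C x D has objects that are pairs (c, d).
Number of pairs = |Ob(C)| * |Ob(D)| = 16 * 9 = 144

144


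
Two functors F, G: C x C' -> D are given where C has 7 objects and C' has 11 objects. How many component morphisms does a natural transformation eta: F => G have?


A natural transformation eta: F => G assigns one component morphism per
object of the domain category.
The domain is the product category C x C', so
|Ob(C x C')| = |Ob(C)| * |Ob(C')| = 7 * 11 = 77.
Therefore eta has 77 component morphisms.

77


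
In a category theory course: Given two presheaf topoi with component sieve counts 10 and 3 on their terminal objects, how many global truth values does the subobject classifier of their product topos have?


In a product of presheaf topoi E_1 x E_2, the subobject classifier
is Omega = Omega_1 x Omega_2 (componentwise), so
|Omega(top)| = |Omega_1(top_1)| * |Omega_2(top_2)|.
= 10 * 3 = 30.

30


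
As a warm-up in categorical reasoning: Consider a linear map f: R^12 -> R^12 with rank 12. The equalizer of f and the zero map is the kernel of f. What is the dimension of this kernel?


The equalizer of f and the zero map is ker(f).
By the rank-nullity theorem: dim(ker(f)) = dim(domain) - rank(f).
dim(ker(f)) = 12 - 12 = 0

0


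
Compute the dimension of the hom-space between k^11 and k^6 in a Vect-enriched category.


In Vect-enriched categories, Hom(k^n, k^m) is the space of m x n matrices.
dim(Hom(k^11, k^6)) = 6 * 11 = 66

66


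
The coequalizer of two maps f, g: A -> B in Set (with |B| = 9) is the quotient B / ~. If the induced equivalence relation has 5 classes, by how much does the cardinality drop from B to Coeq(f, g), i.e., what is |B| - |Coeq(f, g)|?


The coequalizer Coeq(f, g) = B / ~ has one element per equivalence class.
|B| = 9, |Coeq(f, g)| = 5.
|B| - |Coeq(f, g)| = 9 - 5 = 4.

4


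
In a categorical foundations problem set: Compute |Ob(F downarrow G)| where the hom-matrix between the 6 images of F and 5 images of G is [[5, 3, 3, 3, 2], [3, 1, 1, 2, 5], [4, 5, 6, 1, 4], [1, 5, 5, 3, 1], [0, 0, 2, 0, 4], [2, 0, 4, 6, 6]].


Objects of (F downarrow G) are triples (a, b, h: F(a)->G(b)).
The count equals the sum of all entries in the hom-matrix.
sum(row 0) = 16
sum(row 1) = 12
sum(row 2) = 20
sum(row 3) = 15
sum(row 4) = 6
sum(row 5) = 18
Grand total = 87

87


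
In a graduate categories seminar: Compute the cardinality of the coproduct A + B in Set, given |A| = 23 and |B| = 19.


In Set, the coproduct A + B is the disjoint union.
|A + B| = |A| + |B| = 23 + 19 = 42

42


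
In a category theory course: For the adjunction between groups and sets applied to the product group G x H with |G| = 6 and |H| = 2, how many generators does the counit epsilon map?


The counit epsilon_K: F(U(K)) -> K of the Free-Forgetful adjunction
maps |K| generators of F(U(K)) into K. For K = G x H (the product group),
|G x H| = |G| * |H|.
Total generators mapped = 6 * 2 = 12.

12


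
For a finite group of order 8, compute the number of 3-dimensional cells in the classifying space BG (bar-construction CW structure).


In the bar-construction CW model of BG, the n-cells are indexed by
n-tuples [g_1|...|g_n] of non-identity elements of G (degenerate
simplices with some g_i = e do not contribute cells), so there are
(|G| - 1)^n n-cells.
For dim = 3 with |G| = 8:
cells = (8 - 1)^3 = 7^3 = 343

343


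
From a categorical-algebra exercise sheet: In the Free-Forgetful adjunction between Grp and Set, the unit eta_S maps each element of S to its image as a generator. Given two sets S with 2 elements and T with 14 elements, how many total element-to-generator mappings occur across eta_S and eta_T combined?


The unit eta_X: X -> U(F(X)) of the Free-Forgetful adjunction
maps each element of X to a generator of F(X). For X = S + T (disjoint
union in Set), |S + T| = |S| + |T|.
Total mappings = 2 + 14 = 16.

16


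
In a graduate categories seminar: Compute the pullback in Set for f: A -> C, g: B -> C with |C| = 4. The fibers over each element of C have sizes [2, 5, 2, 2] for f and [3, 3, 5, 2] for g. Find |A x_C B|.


The pullback A x_C B consists of pairs (a, b) with f(a) = g(b).
For each element c in C, the fiber product has |f^-1(c)| * |g^-1(c)| elements.
Summing over C: 2 * 3 + 5 * 3 + 2 * 5 + 2 * 2
= 6 + 15 + 10 + 4 = 35

35


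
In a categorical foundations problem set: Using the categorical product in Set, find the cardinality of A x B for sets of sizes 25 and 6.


In Set, the product A x B is the Cartesian product.
By the universal property, |A x B| = |A| * |B|.
|A x B| = 25 * 6 = 150

150


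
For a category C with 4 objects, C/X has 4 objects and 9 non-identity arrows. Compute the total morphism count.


In the slice category C/X, objects are morphisms to X.
Identity morphisms: 4 (one per object of C/X).
Non-identity morphisms: 9.
Total = 4 + 9 = 13

13


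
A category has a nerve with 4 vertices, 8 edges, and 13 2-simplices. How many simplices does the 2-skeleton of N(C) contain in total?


The 2-skeleton of the nerve N(C) consists of simplices in dimensions 0, 1, 2:
  |N(C)_0| = 4 (objects)
  |N(C)_1| = 8 (morphisms)
  |N(C)_2| = 13 (composable pairs)
Total = 4 + 8 + 13 = 25

25


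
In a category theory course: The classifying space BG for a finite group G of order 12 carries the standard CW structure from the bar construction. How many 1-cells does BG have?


In the bar-construction CW model of BG, the n-cells are indexed by
n-tuples [g_1|...|g_n] of non-identity elements of G (degenerate
simplices with some g_i = e do not contribute cells), so there are
(|G| - 1)^n n-cells.
For dim = 1 with |G| = 12:
cells = (12 - 1)^1 = 11^1 = 11

11


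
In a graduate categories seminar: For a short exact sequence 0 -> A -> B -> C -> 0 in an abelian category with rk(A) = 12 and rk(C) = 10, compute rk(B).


For a short exact sequence 0 -> A -> B -> C -> 0,
rank is additive: rank(B) = rank(A) + rank(C).
rank(B) = 12 + 10 = 22

22


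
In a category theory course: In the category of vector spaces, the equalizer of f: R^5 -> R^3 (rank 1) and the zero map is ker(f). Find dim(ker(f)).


The equalizer of f and the zero map is ker(f).
By the rank-nullity theorem: dim(ker(f)) = dim(domain) - rank(f).
dim(ker(f)) = 5 - 1 = 4

4


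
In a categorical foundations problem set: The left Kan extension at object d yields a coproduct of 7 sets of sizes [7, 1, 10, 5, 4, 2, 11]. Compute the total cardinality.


Pointwise, the left Kan extension (Lan_F H)(d) is the colimit, indexed
by the comma category (F downarrow d), of H composed with the
projection (F downarrow d) -> C. Here that colimit is given
as a coproduct (disjoint union) of sets, so its cardinality is the
sum of the sizes of the summands.
Coproduct of sets with sizes: 7 + 1 + 10 + 5 + 4 + 2 + 11
= 40

40


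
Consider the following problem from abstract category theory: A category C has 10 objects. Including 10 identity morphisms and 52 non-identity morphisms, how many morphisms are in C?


Each object has an identity morphism, giving 10 identities.
Adding the 52 non-identity morphisms:
Total = 10 + 52 = 62

62


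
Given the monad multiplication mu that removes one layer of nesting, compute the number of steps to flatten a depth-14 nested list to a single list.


Each application of mu: T^2 -> T removes one layer of nesting.
Starting at depth 14 (i.e., T^14(X)), we need to reach T(X).
Number of mu applications = 14 - 1 = 13

13


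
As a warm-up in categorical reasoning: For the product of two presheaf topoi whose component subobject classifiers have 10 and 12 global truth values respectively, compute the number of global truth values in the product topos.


In a product of presheaf topoi E_1 x E_2, the subobject classifier
is Omega = Omega_1 x Omega_2 (componentwise), so
|Omega(top)| = |Omega_1(top_1)| * |Omega_2(top_2)|.
= 10 * 12 = 120.

120


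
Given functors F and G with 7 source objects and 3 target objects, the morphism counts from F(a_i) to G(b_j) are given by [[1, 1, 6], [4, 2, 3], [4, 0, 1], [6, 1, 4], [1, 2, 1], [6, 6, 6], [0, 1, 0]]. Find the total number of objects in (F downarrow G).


Objects of (F downarrow G) are triples (a, b, h: F(a)->G(b)).
The count equals the sum of all entries in the hom-matrix.
sum(row 0) = 8
sum(row 1) = 9
sum(row 2) = 5
sum(row 3) = 11
sum(row 4) = 4
sum(row 5) = 18
sum(row 6) = 1
Grand total = 56

56


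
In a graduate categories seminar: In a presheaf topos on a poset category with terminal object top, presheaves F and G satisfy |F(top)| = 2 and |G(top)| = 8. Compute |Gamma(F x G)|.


Global sections of a presheaf on a poset with terminal top satisfy
Gamma(H) ~ H(top). Presheaves admit pointwise products, so
(F x G)(top) = F(top) x G(top) (Cartesian product).
|Gamma(F x G)| = |F(top)| * |G(top)| = 2 * 8 = 16.

16


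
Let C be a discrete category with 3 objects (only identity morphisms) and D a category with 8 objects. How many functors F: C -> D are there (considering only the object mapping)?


A functor from a discrete category C to D is determined by
where each object maps. Each of the 3 objects of C can map
to any of the 8 objects of D independently.
Number of functors = 8^3 = 512

512


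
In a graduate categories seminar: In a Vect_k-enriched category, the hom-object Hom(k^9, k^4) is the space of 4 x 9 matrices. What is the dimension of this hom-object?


In Vect-enriched categories, Hom(k^n, k^m) is the space of m x n matrices.
dim(Hom(k^9, k^4)) = 4 * 9 = 36

36


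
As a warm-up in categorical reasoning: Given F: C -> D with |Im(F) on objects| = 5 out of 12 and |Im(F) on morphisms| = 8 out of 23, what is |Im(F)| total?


The image of F consists of distinct objects and distinct morphisms.
|Im(F)| on objects = 5
|Im(F)| on morphisms = 8
Total image cardinality = 5 + 8 = 13

13


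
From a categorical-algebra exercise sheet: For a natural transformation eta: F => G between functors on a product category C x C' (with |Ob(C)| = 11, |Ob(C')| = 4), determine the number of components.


A natural transformation eta: F => G assigns one component morphism per
object of the domain category.
The domain is the product category C x C', so
|Ob(C x C')| = |Ob(C)| * |Ob(C')| = 11 * 4 = 44.
Therefore eta has 44 component morphisms.

44


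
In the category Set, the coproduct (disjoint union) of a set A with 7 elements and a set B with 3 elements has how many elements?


In Set, the coproduct A + B is the disjoint union.
|A + B| = |A| + |B| = 7 + 3 = 10

10


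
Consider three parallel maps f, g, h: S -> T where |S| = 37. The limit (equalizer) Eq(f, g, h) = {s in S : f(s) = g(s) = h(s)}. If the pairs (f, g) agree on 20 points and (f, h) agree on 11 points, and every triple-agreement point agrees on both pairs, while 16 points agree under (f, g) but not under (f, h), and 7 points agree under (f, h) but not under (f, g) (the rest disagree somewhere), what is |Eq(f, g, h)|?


Eq(f, g, h) is the triple-agreement set: points in S where all three
maps take the same value. Using inclusion-exclusion on the pairwise data:
Pair (f, g) agrees on 20 points; pair (f, h) on 11 points.
Points agreeing under (f, g) but not (f, h) = 16; under (f, h) but not (f, g) = 7.
Triple-agreement = agreement-in-(f, g) minus points that agree under (f, g) but not (f, h):
|Eq(f, g, h)| = 20 - 16 = 4
(cross-check via (f, h): 11 - 7 = 4.)

4


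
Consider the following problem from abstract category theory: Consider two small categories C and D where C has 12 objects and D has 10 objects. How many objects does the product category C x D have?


The product category C x D has objects that are pairs (c, d).
Number of pairs = |Ob(C)| * |Ob(D)| = 12 * 10 = 120

120


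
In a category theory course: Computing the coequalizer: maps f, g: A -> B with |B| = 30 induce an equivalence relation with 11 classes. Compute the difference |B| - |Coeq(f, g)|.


The coequalizer Coeq(f, g) = B / ~ has one element per equivalence class.
|B| = 30, |Coeq(f, g)| = 11.
|B| - |Coeq(f, g)| = 30 - 11 = 19.

19


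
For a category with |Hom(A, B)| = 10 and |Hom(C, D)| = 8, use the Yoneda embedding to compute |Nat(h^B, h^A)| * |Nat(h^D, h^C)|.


By the Yoneda lemma, Nat(h^B, h^A) is isomorphic to Hom(A, B),
so |Nat(h^B, h^A)| = |Hom(A, B)| and |Nat(h^D, h^C)| = |Hom(C, D)|.
|Hom(A, B)| = 10, |Hom(C, D)| = 8.
|Nat(h^B, h^A) x Nat(h^D, h^C)| = 10 * 8 = 80

80


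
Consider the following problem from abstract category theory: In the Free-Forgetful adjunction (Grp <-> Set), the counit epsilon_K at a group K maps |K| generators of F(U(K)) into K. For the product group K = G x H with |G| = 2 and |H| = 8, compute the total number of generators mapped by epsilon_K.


The counit epsilon_K: F(U(K)) -> K of the Free-Forgetful adjunction
maps |K| generators of F(U(K)) into K. For K = G x H (the product group),
|G x H| = |G| * |H|.
Total generators mapped = 2 * 8 = 16.

16


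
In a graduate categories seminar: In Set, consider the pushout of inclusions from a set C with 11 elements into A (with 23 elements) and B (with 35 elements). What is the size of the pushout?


The pushout A +_C B identifies the images of C in A and B.
|A +_C B| = |A| + |B| - |C| (for injections).
= 23 + 35 - 11 = 47

47


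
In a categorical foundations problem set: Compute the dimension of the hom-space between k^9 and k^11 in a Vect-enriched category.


In Vect-enriched categories, Hom(k^n, k^m) is the space of m x n matrices.
dim(Hom(k^9, k^11)) = 11 * 9 = 99

99


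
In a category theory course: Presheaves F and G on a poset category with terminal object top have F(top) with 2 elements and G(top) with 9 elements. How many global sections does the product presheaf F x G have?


Global sections of a presheaf on a poset with terminal top satisfy
Gamma(H) ~ H(top). Presheaves admit pointwise products, so
(F x G)(top) = F(top) x G(top) (Cartesian product).
|Gamma(F x G)| = |F(top)| * |G(top)| = 2 * 9 = 18.

18


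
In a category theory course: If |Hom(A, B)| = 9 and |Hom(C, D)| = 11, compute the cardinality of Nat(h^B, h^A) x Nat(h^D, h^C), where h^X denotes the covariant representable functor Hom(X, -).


By the Yoneda lemma, Nat(h^B, h^A) is isomorphic to Hom(A, B),
so |Nat(h^B, h^A)| = |Hom(A, B)| and |Nat(h^D, h^C)| = |Hom(C, D)|.
|Hom(A, B)| = 9, |Hom(C, D)| = 11.
|Nat(h^B, h^A) x Nat(h^D, h^C)| = 9 * 11 = 99

99


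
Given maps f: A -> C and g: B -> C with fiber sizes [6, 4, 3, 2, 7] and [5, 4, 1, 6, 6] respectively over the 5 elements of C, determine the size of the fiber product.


The pullback A x_C B consists of pairs (a, b) with f(a) = g(b).
For each element c in C, the fiber product has |f^-1(c)| * |g^-1(c)| elements.
Summing over C: 6 * 5 + 4 * 4 + 3 * 1 + 2 * 6 + 7 * 6
= 30 + 16 + 3 + 12 + 42 = 103

103


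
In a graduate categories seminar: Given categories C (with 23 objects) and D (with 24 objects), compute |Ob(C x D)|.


The product category C x D has objects that are pairs (c, d).
Number of pairs = |Ob(C)| * |Ob(D)| = 23 * 24 = 552

552


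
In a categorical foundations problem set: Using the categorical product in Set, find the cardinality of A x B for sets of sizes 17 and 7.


In Set, the product A x B is the Cartesian product.
By the universal property, |A x B| = |A| * |B|.
|A x B| = 17 * 7 = 119

119


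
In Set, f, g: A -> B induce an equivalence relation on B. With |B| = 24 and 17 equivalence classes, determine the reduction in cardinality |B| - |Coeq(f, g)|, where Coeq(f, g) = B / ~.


The coequalizer Coeq(f, g) = B / ~ has one element per equivalence class.
|B| = 24, |Coeq(f, g)| = 17.
|B| - |Coeq(f, g)| = 24 - 17 = 7.

7


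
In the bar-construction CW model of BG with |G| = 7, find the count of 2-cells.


In the bar-construction CW model of BG, the n-cells are indexed by
n-tuples [g_1|...|g_n] of non-identity elements of G (degenerate
simplices with some g_i = e do not contribute cells), so there are
(|G| - 1)^n n-cells.
For dim = 2 with |G| = 7:
cells = (7 - 1)^2 = 6^2 = 36

36


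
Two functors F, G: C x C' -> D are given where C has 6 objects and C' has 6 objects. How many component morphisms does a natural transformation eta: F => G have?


A natural transformation eta: F => G assigns one component morphism per
object of the domain category.
The domain is the product category C x C', so
|Ob(C x C')| = |Ob(C)| * |Ob(C')| = 6 * 6 = 36.
Therefore eta has 36 component morphisms.

36


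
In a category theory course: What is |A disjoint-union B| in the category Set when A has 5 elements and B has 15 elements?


In Set, the coproduct A + B is the disjoint union.
|A + B| = |A| + |B| = 5 + 15 = 20

20


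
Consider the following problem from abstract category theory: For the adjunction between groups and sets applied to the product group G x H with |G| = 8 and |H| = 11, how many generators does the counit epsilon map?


The counit epsilon_K: F(U(K)) -> K of the Free-Forgetful adjunction
maps |K| generators of F(U(K)) into K. For K = G x H (the product group),
|G x H| = |G| * |H|.
Total generators mapped = 8 * 11 = 88.

88


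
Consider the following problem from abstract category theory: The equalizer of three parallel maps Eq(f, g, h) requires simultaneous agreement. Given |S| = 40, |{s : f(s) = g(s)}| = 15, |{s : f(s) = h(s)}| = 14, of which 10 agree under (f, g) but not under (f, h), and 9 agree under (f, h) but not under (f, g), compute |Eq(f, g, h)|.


Eq(f, g, h) is the triple-agreement set: points in S where all three
maps take the same value. Using inclusion-exclusion on the pairwise data:
Pair (f, g) agrees on 15 points; pair (f, h) on 14 points.
Points agreeing under (f, g) but not (f, h) = 10; under (f, h) but not (f, g) = 9.
Triple-agreement = agreement-in-(f, g) minus points that agree under (f, g) but not (f, h):
|Eq(f, g, h)| = 15 - 10 = 5
(cross-check via (f, h): 14 - 9 = 5.)

5


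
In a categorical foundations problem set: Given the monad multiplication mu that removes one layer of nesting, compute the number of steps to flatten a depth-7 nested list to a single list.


Each application of mu: T^2 -> T removes one layer of nesting.
Starting at depth 7 (i.e., T^7(X)), we need to reach T(X).
Number of mu applications = 7 - 1 = 6

6


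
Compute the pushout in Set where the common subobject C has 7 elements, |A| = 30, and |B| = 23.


The pushout A +_C B identifies the images of C in A and B.
|A +_C B| = |A| + |B| - |C| (for injections).
= 30 + 23 - 7 = 46

46


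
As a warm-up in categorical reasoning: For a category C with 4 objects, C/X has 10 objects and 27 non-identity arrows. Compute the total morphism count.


In the slice category C/X, objects are morphisms to X.
Identity morphisms: 10 (one per object of C/X).
Non-identity morphisms: 27.
Total = 10 + 27 = 37

37


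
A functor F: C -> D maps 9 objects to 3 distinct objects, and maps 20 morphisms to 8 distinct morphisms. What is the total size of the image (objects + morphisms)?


The image of F consists of distinct objects and distinct morphisms.
|Im(F)| on objects = 3
|Im(F)| on morphisms = 8
Total image cardinality = 3 + 8 = 11

11


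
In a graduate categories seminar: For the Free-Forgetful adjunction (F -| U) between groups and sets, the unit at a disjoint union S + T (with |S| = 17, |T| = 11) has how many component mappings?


The unit eta_X: X -> U(F(X)) of the Free-Forgetful adjunction
maps each element of X to a generator of F(X). For X = S + T (disjoint
union in Set), |S + T| = |S| + |T|.
Total mappings = 17 + 11 = 28.

28


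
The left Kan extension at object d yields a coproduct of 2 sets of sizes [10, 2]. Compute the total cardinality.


Pointwise, the left Kan extension (Lan_F H)(d) is the colimit, indexed
by the comma category (F downarrow d), of H composed with the
projection (F downarrow d) -> C. Here that colimit is given
as a coproduct (disjoint union) of sets, so its cardinality is the
sum of the sizes of the summands.
Coproduct of sets with sizes: 10 + 2
= 12

12


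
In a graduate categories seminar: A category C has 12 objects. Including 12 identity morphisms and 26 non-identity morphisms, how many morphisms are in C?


Each object has an identity morphism, giving 12 identities.
Adding the 26 non-identity morphisms:
Total = 12 + 26 = 38

38


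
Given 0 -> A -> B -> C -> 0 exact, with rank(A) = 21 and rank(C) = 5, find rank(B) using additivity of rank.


For a short exact sequence 0 -> A -> B -> C -> 0,
rank is additive: rank(B) = rank(A) + rank(C).
rank(B) = 21 + 5 = 26

26


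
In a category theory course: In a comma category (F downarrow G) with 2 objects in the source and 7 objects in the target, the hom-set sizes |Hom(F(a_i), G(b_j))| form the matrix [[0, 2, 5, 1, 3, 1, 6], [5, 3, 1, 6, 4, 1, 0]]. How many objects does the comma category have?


Objects of (F downarrow G) are triples (a, b, h: F(a)->G(b)).
The count equals the sum of all entries in the hom-matrix.
sum(row 0) = 18
sum(row 1) = 20
Grand total = 38

38


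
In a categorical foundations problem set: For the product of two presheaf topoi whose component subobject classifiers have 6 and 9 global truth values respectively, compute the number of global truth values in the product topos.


In a product of presheaf topoi E_1 x E_2, the subobject classifier
is Omega = Omega_1 x Omega_2 (componentwise), so
|Omega(top)| = |Omega_1(top_1)| * |Omega_2(top_2)|.
= 6 * 9 = 54.

54


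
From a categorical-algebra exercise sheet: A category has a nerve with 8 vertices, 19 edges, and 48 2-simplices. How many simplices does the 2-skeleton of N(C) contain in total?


The 2-skeleton of the nerve N(C) consists of simplices in dimensions 0, 1, 2:
  |N(C)_0| = 8 (objects)
  |N(C)_1| = 19 (morphisms)
  |N(C)_2| = 48 (composable pairs)
Total = 8 + 19 + 48 = 75

75


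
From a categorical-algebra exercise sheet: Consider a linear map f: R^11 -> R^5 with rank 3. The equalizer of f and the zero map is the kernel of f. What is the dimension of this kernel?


The equalizer of f and the zero map is ker(f).
By the rank-nullity theorem: dim(ker(f)) = dim(domain) - rank(f).
dim(ker(f)) = 11 - 3 = 8

8


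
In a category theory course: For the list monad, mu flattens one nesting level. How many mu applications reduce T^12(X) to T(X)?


Each application of mu: T^2 -> T removes one layer of nesting.
Starting at depth 12 (i.e., T^12(X)), we need to reach T(X).
Number of mu applications = 12 - 1 = 11

11


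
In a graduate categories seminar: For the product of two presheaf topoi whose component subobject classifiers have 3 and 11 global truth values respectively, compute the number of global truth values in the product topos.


In a product of presheaf topoi E_1 x E_2, the subobject classifier
is Omega = Omega_1 x Omega_2 (componentwise), so
|Omega(top)| = |Omega_1(top_1)| * |Omega_2(top_2)|.
= 3 * 11 = 33.

33


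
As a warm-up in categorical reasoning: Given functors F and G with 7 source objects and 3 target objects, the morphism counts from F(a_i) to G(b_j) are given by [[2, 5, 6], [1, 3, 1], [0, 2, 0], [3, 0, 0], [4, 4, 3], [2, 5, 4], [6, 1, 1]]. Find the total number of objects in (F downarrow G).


Objects of (F downarrow G) are triples (a, b, h: F(a)->G(b)).
The count equals the sum of all entries in the hom-matrix.
sum(row 0) = 13
sum(row 1) = 5
sum(row 2) = 2
sum(row 3) = 3
sum(row 4) = 11
sum(row 5) = 11
sum(row 6) = 8
Grand total = 53

53


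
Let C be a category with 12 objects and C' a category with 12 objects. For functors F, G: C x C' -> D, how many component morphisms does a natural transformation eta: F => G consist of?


A natural transformation eta: F => G assigns one component morphism per
object of the domain category.
The domain is the product category C x C', so
|Ob(C x C')| = |Ob(C)| * |Ob(C')| = 12 * 12 = 144.
Therefore eta has 144 component morphisms.

144


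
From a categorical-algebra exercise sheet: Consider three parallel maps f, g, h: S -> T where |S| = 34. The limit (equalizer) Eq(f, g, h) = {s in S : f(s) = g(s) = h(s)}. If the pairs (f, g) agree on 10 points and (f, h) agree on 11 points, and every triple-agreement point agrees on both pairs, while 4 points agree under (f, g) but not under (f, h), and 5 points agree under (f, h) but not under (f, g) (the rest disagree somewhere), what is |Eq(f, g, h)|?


Eq(f, g, h) is the triple-agreement set: points in S where all three
maps take the same value. Using inclusion-exclusion on the pairwise data:
Pair (f, g) agrees on 10 points; pair (f, h) on 11 points.
Points agreeing under (f, g) but not (f, h) = 4; under (f, h) but not (f, g) = 5.
Triple-agreement = agreement-in-(f, g) minus points that agree under (f, g) but not (f, h):
|Eq(f, g, h)| = 10 - 4 = 6
(cross-check via (f, h): 11 - 5 = 6.)

6


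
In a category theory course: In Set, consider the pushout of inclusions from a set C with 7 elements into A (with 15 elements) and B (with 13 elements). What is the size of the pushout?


The pushout A +_C B identifies the images of C in A and B.
|A +_C B| = |A| + |B| - |C| (for injections).
= 15 + 13 - 7 = 21

21


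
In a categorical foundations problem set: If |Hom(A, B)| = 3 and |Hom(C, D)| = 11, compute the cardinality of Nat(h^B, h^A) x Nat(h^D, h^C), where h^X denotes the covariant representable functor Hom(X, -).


By the Yoneda lemma, Nat(h^B, h^A) is isomorphic to Hom(A, B),
so |Nat(h^B, h^A)| = |Hom(A, B)| and |Nat(h^D, h^C)| = |Hom(C, D)|.
|Hom(A, B)| = 3, |Hom(C, D)| = 11.
|Nat(h^B, h^A) x Nat(h^D, h^C)| = 3 * 11 = 33

33


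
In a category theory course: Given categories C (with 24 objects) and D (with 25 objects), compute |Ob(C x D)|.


The product category C x D has objects that are pairs (c, d).
Number of pairs = |Ob(C)| * |Ob(D)| = 24 * 25 = 600

600


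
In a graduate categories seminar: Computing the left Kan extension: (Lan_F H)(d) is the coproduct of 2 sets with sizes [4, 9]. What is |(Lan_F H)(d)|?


Pointwise, the left Kan extension (Lan_F H)(d) is the colimit, indexed
by the comma category (F downarrow d), of H composed with the
projection (F downarrow d) -> C. Here that colimit is given
as a coproduct (disjoint union) of sets, so its cardinality is the
sum of the sizes of the summands.
Coproduct of sets with sizes: 4 + 9
= 13

13


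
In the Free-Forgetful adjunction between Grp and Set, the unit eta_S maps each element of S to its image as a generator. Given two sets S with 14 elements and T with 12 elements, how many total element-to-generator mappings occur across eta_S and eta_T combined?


The unit eta_X: X -> U(F(X)) of the Free-Forgetful adjunction
maps each element of X to a generator of F(X). For X = S + T (disjoint
union in Set), |S + T| = |S| + |T|.
Total mappings = 14 + 12 = 26.

26


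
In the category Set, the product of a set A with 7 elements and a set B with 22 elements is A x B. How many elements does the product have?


In Set, the product A x B is the Cartesian product.
By the universal property, |A x B| = |A| * |B|.
|A x B| = 7 * 22 = 154

154


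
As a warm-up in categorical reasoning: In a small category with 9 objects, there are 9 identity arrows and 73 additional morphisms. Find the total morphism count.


Each object has an identity morphism, giving 9 identities.
Adding the 73 non-identity morphisms:
Total = 9 + 73 = 82

82


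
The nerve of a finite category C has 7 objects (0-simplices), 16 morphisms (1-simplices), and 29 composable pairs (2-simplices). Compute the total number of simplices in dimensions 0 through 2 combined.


The 2-skeleton of the nerve N(C) consists of simplices in dimensions 0, 1, 2:
  |N(C)_0| = 7 (objects)
  |N(C)_1| = 16 (morphisms)
  |N(C)_2| = 29 (composable pairs)
Total = 7 + 16 + 29 = 52

52


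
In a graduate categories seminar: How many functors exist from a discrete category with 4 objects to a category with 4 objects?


A functor from a discrete category C to D is determined by
where each object maps. Each of the 4 objects of C can map
to any of the 4 objects of D independently.
Number of functors = 4^4 = 256

256


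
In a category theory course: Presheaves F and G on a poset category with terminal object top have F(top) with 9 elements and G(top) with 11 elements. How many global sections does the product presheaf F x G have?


Global sections of a presheaf on a poset with terminal top satisfy
Gamma(H) ~ H(top). Presheaves admit pointwise products, so
(F x G)(top) = F(top) x G(top) (Cartesian product).
|Gamma(F x G)| = |F(top)| * |G(top)| = 9 * 11 = 99.

99


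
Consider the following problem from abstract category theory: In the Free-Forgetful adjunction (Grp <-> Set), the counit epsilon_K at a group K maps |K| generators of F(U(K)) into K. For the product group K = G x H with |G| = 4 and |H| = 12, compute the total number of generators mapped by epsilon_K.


The counit epsilon_K: F(U(K)) -> K of the Free-Forgetful adjunction
maps |K| generators of F(U(K)) into K. For K = G x H (the product group),
|G x H| = |G| * |H|.
Total generators mapped = 4 * 12 = 48.

48


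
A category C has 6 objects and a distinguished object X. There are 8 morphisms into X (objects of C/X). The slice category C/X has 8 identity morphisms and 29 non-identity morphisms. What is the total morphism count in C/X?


In the slice category C/X, objects are morphisms to X.
Identity morphisms: 8 (one per object of C/X).
Non-identity morphisms: 29.
Total = 8 + 29 = 37

37


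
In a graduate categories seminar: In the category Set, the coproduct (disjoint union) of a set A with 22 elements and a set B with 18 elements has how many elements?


In Set, the coproduct A + B is the disjoint union.
|A + B| = |A| + |B| = 22 + 18 = 40

40


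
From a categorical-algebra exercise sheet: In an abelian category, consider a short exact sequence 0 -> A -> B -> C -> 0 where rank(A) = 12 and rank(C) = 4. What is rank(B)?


For a short exact sequence 0 -> A -> B -> C -> 0,
rank is additive: rank(B) = rank(A) + rank(C).
rank(B) = 12 + 4 = 16

16


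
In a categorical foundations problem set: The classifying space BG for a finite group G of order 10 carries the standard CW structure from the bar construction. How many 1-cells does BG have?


In the bar-construction CW model of BG, the n-cells are indexed by
n-tuples [g_1|...|g_n] of non-identity elements of G (degenerate
simplices with some g_i = e do not contribute cells), so there are
(|G| - 1)^n n-cells.
For dim = 1 with |G| = 10:
cells = (10 - 1)^1 = 9^1 = 9

9


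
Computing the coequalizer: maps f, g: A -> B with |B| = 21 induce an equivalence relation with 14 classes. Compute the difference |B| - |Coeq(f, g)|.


The coequalizer Coeq(f, g) = B / ~ has one element per equivalence class.
|B| = 21, |Coeq(f, g)| = 14.
|B| - |Coeq(f, g)| = 21 - 14 = 7.

7


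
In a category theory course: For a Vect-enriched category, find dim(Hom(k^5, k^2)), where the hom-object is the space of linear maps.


In Vect-enriched categories, Hom(k^n, k^m) is the space of m x n matrices.
dim(Hom(k^5, k^2)) = 2 * 5 = 10

10


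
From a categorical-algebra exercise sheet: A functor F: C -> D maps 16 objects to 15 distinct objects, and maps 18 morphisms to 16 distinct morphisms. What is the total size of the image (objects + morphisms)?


The image of F consists of distinct objects and distinct morphisms.
|Im(F)| on objects = 15
|Im(F)| on morphisms = 16
Total image cardinality = 15 + 16 = 31

31


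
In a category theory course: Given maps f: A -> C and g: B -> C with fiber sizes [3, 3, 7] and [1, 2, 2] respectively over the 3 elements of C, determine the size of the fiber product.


The pullback A x_C B consists of pairs (a, b) with f(a) = g(b).
For each element c in C, the fiber product has |f^-1(c)| * |g^-1(c)| elements.
Summing over C: 3 * 1 + 3 * 2 + 7 * 2
= 3 + 6 + 14 = 23

23


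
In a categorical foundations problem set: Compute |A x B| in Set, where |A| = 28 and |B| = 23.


In Set, the product A x B is the Cartesian product.
By the universal property, |A x B| = |A| * |B|.
|A x B| = 28 * 23 = 644

644


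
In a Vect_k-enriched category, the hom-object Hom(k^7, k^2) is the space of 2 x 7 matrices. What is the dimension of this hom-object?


In Vect-enriched categories, Hom(k^n, k^m) is the space of m x n matrices.
dim(Hom(k^7, k^2)) = 2 * 7 = 14

14


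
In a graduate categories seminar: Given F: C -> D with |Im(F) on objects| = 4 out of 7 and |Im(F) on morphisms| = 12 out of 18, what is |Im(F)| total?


The image of F consists of distinct objects and distinct morphisms.
|Im(F)| on objects = 4
|Im(F)| on morphisms = 12
Total image cardinality = 4 + 12 = 16

16


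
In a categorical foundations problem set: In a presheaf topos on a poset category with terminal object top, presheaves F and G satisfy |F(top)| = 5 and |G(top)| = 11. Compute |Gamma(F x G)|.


Global sections of a presheaf on a poset with terminal top satisfy
Gamma(H) ~ H(top). Presheaves admit pointwise products, so
(F x G)(top) = F(top) x G(top) (Cartesian product).
|Gamma(F x G)| = |F(top)| * |G(top)| = 5 * 11 = 55.

55


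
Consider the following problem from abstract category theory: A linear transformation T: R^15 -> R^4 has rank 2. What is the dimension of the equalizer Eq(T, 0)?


The equalizer of f and the zero map is ker(f).
By the rank-nullity theorem: dim(ker(f)) = dim(domain) - rank(f).
dim(ker(f)) = 15 - 2 = 13

13


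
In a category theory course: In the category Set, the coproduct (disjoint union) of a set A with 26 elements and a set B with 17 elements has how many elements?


In Set, the coproduct A + B is the disjoint union.
|A + B| = |A| + |B| = 26 + 17 = 43

43


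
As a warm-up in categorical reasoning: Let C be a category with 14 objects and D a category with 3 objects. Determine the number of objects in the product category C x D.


The product category C x D has objects that are pairs (c, d).
Number of pairs = |Ob(C)| * |Ob(D)| = 14 * 3 = 42

42


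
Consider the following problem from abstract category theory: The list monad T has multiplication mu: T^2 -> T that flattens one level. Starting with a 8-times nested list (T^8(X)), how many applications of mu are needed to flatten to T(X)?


Each application of mu: T^2 -> T removes one layer of nesting.
Starting at depth 8 (i.e., T^8(X)), we need to reach T(X).
Number of mu applications = 8 - 1 = 7

7


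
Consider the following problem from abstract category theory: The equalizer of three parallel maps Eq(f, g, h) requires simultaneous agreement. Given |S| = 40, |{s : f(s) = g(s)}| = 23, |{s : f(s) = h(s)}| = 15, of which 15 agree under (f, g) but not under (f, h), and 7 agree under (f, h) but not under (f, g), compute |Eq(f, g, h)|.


Eq(f, g, h) is the triple-agreement set: points in S where all three
maps take the same value. Using inclusion-exclusion on the pairwise data:
Pair (f, g) agrees on 23 points; pair (f, h) on 15 points.
Points agreeing under (f, g) but not (f, h) = 15; under (f, h) but not (f, g) = 7.
Triple-agreement = agreement-in-(f, g) minus points that agree under (f, g) but not (f, h):
|Eq(f, g, h)| = 23 - 15 = 8
(cross-check via (f, h): 15 - 7 = 8.)

8


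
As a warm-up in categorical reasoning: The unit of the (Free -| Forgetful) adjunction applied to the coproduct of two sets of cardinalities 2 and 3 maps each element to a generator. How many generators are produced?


The unit eta_X: X -> U(F(X)) of the Free-Forgetful adjunction
maps each element of X to a generator of F(X). For X = S + T (disjoint
union in Set), |S + T| = |S| + |T|.
Total mappings = 2 + 3 = 5.

5
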